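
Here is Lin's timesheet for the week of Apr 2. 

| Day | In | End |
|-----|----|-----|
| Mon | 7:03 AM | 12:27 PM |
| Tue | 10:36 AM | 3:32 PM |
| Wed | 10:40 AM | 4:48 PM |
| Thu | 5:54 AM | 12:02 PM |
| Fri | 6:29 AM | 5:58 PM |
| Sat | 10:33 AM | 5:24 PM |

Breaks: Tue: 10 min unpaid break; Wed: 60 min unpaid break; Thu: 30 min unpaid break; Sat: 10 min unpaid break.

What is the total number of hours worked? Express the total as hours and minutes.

39 h 6 min

Mon: 7:03 AM–12:27 PM = 5 h 24 min
Tue: 10:36 AM–3:32 PM = 4 h 56 min; less 10 min break → 4 h 46 min
Wed: 10:40 AM–4:48 PM = 6 h 8 min; less 60 min break → 5 h 8 min
Thu: 5:54 AM–12:02 PM = 6 h 8 min; less 30 min break → 5 h 38 min
Fri: 6:29 AM–5:58 PM = 11 h 29 min
Sat: 10:33 AM–5:24 PM = 6 h 51 min; less 10 min break → 6 h 41 min
Total: 5 h 24 min + 4 h 46 min + 5 h 8 min + 5 h 38 min + 11 h 29 min + 6 h 41 min = 39 h 6 min.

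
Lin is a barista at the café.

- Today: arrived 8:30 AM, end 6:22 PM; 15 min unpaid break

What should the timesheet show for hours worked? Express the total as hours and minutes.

Today: 8:30 AM–6:22 PM = 9 h 52 min; less 15 min break → 9 h 37 min

9 h 37 min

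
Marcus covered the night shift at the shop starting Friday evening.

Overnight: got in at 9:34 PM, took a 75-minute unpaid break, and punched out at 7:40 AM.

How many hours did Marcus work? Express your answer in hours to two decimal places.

Overnight: 9:34 PM → midnight = 2 h 26 min; midnight → 7:40 AM = 7 h 40 min; span 10 h 6 min; less 75 min break → 8 h 51 min

8.85 hours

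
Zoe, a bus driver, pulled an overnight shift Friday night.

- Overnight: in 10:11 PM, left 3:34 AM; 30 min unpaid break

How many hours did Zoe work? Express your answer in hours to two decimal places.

Overnight: 10:11 PM → midnight = 1 h 49 min; midnight → 3:34 AM = 3 h 34 min; span 5 h 23 min; less 30 min break → 4 h 53 min

4.88 hours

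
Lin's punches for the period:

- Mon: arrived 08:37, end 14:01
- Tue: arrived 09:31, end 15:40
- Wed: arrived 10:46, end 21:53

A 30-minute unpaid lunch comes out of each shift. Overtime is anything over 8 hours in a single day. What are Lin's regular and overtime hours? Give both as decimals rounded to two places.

Regular 18.55 hours, overtime 2.62 hours

Mon: 08:37–14:01 = 5 h 24 min; less 30 min break → 4 h 54 min
Tue: 09:31–15:40 = 6 h 9 min; less 30 min break → 5 h 39 min
Wed: 10:46–21:53 = 11 h 7 min; less 30 min break → 10 h 37 min
Mon reg 4 h 54 min / OT 0 h 0 min; Tue reg 5 h 39 min / OT 0 h 0 min; Wed reg 8 h 0 min / OT 2 h 37 min.
Totals: regular 18 h 33 min, overtime 2 h 37 min.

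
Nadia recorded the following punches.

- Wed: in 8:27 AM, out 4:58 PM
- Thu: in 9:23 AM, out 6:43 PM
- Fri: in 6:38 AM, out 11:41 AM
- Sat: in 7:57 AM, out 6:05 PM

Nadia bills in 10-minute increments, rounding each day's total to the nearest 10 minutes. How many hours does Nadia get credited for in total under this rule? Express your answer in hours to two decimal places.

33.00 hours

Wed: 8:27 AM–4:58 PM = 8 h 31 min → rounds to 8 h 30 min
Thu: 9:23 AM–6:43 PM = 9 h 20 min → rounds to 9 h 20 min
Fri: 6:38 AM–11:41 AM = 5 h 3 min → rounds to 5 h 0 min
Sat: 7:57 AM–6:05 PM = 10 h 8 min → rounds to 10 h 10 min
Total credited: 33 h 0 min.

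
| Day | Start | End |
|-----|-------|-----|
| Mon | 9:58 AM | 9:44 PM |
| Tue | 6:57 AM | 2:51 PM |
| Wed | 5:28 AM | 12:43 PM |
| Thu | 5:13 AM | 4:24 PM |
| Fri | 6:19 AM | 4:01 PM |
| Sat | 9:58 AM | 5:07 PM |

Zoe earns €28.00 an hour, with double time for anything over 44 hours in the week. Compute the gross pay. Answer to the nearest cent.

€1845.20

Mon: 9:58 AM–9:44 PM = 11 h 46 min
Tue: 6:57 AM–2:51 PM = 7 h 54 min
Wed: 5:28 AM–12:43 PM = 7 h 15 min
Thu: 5:13 AM–4:24 PM = 11 h 11 min
Fri: 6:19 AM–4:01 PM = 9 h 42 min
Sat: 9:58 AM–5:07 PM = 7 h 9 min
Total worked: 54 h 57 min = 3297 min.
Regular 44 h 0 min = 2640 min at €28.00/h; overtime 10 h 57 min = 657 min at €56.00/h.
Pay = (2640 × €28.00 + 657 × €56.00) ÷ 60 = €1845.20.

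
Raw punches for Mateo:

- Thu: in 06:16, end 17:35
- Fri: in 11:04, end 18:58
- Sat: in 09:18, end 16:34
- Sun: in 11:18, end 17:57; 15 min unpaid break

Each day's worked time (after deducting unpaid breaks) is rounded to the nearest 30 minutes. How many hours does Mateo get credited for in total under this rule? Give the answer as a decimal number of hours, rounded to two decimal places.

33.50 hours

Thu: 06:16–17:35 = 11 h 19 min → rounds to 11 h 30 min
Fri: 11:04–18:58 = 7 h 54 min → rounds to 8 h 0 min
Sat: 09:18–16:34 = 7 h 16 min → rounds to 7 h 30 min
Sun: 11:18–17:57 = 6 h 39 min − 15 min = 6 h 24 min → rounds to 6 h 30 min
Total credited: 33 h 30 min.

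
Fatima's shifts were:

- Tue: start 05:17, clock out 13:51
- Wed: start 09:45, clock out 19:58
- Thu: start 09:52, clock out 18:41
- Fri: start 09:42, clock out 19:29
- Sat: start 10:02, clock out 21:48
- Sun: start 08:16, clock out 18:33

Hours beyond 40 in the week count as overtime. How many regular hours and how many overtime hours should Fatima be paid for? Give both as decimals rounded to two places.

Regular 40.00 hours, overtime 19.43 hours

Tue: 05:17–13:51 = 8 h 34 min
Wed: 09:45–19:58 = 10 h 13 min
Thu: 09:52–18:41 = 8 h 49 min
Fri: 09:42–19:29 = 9 h 47 min
Sat: 10:02–21:48 = 11 h 46 min
Sun: 08:16–18:33 = 10 h 17 min
Total worked: 59 h 26 min = 59.43 h.
Threshold 40 h → overtime 19 h 26 min, regular 40 h 0 min.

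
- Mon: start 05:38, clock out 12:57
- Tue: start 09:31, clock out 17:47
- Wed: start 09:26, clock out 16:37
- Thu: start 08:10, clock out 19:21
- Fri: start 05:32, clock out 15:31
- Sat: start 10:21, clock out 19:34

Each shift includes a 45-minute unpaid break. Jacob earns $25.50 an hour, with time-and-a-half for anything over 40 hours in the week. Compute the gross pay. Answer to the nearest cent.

$1350.86

Mon: 05:38–12:57 = 7 h 19 min; less 45 min break → 6 h 34 min
Tue: 09:31–17:47 = 8 h 16 min; less 45 min break → 7 h 31 min
Wed: 09:26–16:37 = 7 h 11 min; less 45 min break → 6 h 26 min
Thu: 08:10–19:21 = 11 h 11 min; less 45 min break → 10 h 26 min
Fri: 05:32–15:31 = 9 h 59 min; less 45 min break → 9 h 14 min
Sat: 10:21–19:34 = 9 h 13 min; less 45 min break → 8 h 28 min
Total worked: 48 h 39 min = 2919 min.
Regular 40 h 0 min = 2400 min at $25.50/h; overtime 8 h 39 min = 519 min at $38.25/h.
Pay = (2400 × $25.50 + 519 × $38.25) ÷ 60 = $1350.86.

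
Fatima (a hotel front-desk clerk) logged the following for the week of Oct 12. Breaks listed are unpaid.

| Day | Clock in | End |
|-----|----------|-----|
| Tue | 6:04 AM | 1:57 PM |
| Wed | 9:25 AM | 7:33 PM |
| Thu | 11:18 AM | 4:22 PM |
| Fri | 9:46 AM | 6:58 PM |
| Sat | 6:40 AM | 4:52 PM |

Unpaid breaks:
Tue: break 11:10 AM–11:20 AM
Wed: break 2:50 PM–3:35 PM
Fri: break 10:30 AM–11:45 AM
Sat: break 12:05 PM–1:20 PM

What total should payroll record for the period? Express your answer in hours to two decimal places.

39.07 hours

Tue: 6:04 AM–1:57 PM = 7 h 53 min; less 10 min break → 7 h 43 min
Wed: 9:25 AM–7:33 PM = 10 h 8 min; less 45 min break → 9 h 23 min
Thu: 11:18 AM–4:22 PM = 5 h 4 min
Fri: 9:46 AM–6:58 PM = 9 h 12 min; less 75 min break → 7 h 57 min
Sat: 6:40 AM–4:52 PM = 10 h 12 min; less 75 min break → 8 h 57 min
Total: 7 h 43 min + 9 h 23 min + 5 h 4 min + 7 h 57 min + 8 h 57 min = 39 h 4 min.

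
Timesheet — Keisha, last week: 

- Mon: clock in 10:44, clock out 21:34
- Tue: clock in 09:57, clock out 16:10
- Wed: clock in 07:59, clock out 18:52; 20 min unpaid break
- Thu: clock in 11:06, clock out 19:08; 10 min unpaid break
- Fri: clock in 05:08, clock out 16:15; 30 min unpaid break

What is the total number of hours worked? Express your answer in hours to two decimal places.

46.08 hours

Mon: 10:44–21:34 = 10 h 50 min
Tue: 09:57–16:10 = 6 h 13 min
Wed: 07:59–18:52 = 10 h 53 min; less 20 min break → 10 h 33 min
Thu: 11:06–19:08 = 8 h 2 min; less 10 min break → 7 h 52 min
Fri: 05:08–16:15 = 11 h 7 min; less 30 min break → 10 h 37 min
Total: 10 h 50 min + 6 h 13 min + 10 h 33 min + 7 h 52 min + 10 h 37 min = 46 h 5 min.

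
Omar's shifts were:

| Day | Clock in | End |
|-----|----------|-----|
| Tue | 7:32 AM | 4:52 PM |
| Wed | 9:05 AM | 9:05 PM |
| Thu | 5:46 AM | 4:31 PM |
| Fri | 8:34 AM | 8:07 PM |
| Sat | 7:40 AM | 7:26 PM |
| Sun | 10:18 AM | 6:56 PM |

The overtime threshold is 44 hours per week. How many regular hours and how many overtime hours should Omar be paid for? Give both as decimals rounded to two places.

Tue: 7:32 AM–4:52 PM = 9 h 20 min
Wed: 9:05 AM–9:05 PM = 12 h 0 min
Thu: 5:46 AM–4:31 PM = 10 h 45 min
Fri: 8:34 AM–8:07 PM = 11 h 33 min
Sat: 7:40 AM–7:26 PM = 11 h 46 min
Sun: 10:18 AM–6:56 PM = 8 h 38 min
Total worked: 64 h 2 min = 64.03 h.
Threshold 44 h → overtime 20 h 2 min, regular 44 h 0 min.

Regular 44.00 hours, overtime 20.03 hours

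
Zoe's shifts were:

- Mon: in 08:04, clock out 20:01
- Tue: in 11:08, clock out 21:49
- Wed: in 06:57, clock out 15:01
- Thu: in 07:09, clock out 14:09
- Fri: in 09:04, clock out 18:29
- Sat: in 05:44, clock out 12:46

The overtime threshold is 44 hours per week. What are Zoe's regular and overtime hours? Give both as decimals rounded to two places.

Mon: 08:04–20:01 = 11 h 57 min
Tue: 11:08–21:49 = 10 h 41 min
Wed: 06:57–15:01 = 8 h 4 min
Thu: 07:09–14:09 = 7 h 0 min
Fri: 09:04–18:29 = 9 h 25 min
Sat: 05:44–12:46 = 7 h 2 min
Total worked: 54 h 9 min = 54.15 h.
Threshold 44 h → overtime 10 h 9 min, regular 44 h 0 min.

Regular 44.00 hours, overtime 10.15 hours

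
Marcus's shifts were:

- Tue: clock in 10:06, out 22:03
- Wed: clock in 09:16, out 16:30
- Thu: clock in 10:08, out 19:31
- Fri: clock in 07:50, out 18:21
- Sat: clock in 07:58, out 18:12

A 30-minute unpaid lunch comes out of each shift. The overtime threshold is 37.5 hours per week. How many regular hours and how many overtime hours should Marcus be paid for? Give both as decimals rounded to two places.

Regular 37.50 hours, overtime 9.32 hours

Tue: 10:06–22:03 = 11 h 57 min; less 30 min break → 11 h 27 min
Wed: 09:16–16:30 = 7 h 14 min; less 30 min break → 6 h 44 min
Thu: 10:08–19:31 = 9 h 23 min; less 30 min break → 8 h 53 min
Fri: 07:50–18:21 = 10 h 31 min; less 30 min break → 10 h 1 min
Sat: 07:58–18:12 = 10 h 14 min; less 30 min break → 9 h 44 min
Total worked: 46 h 49 min = 46.82 h.
Threshold 37.5 h → overtime 9 h 19 min, regular 37 h 30 min.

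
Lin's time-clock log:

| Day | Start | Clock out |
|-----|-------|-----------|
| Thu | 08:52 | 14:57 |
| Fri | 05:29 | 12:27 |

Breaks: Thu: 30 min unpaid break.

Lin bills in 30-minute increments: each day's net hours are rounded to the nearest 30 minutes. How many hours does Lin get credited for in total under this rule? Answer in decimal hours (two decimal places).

Thu: 08:52–14:57 = 6 h 5 min − 30 min = 5 h 35 min → rounds to 5 h 30 min
Fri: 05:29–12:27 = 6 h 58 min → rounds to 7 h 0 min
Total credited: 12 h 30 min.

12.50 hours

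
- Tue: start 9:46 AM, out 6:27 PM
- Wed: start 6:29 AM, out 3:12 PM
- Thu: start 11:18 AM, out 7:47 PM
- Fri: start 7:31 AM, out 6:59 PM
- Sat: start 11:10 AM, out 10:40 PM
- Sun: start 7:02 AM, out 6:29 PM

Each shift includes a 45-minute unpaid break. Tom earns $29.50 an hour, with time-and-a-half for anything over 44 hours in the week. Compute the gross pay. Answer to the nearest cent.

$1820.15

Tue: 9:46 AM–6:27 PM = 8 h 41 min; less 45 min break → 7 h 56 min
Wed: 6:29 AM–3:12 PM = 8 h 43 min; less 45 min break → 7 h 58 min
Thu: 11:18 AM–7:47 PM = 8 h 29 min; less 45 min break → 7 h 44 min
Fri: 7:31 AM–6:59 PM = 11 h 28 min; less 45 min break → 10 h 43 min
Sat: 11:10 AM–10:40 PM = 11 h 30 min; less 45 min break → 10 h 45 min
Sun: 7:02 AM–6:29 PM = 11 h 27 min; less 45 min break → 10 h 42 min
Total worked: 55 h 48 min = 3348 min.
Regular 44 h 0 min = 2640 min at $29.50/h; overtime 11 h 48 min = 708 min at $44.25/h.
Pay = (2640 × $29.50 + 708 × $44.25) ÷ 60 = $1820.15.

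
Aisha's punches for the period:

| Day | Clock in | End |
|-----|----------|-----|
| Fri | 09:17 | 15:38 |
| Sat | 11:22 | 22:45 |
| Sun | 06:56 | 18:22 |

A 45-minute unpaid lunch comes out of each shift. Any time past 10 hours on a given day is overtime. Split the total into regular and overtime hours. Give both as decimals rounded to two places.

Regular 25.60 hours, overtime 1.32 hours

Fri: 09:17–15:38 = 6 h 21 min; less 45 min break → 5 h 36 min
Sat: 11:22–22:45 = 11 h 23 min; less 45 min break → 10 h 38 min
Sun: 06:56–18:22 = 11 h 26 min; less 45 min break → 10 h 41 min
Fri reg 5 h 36 min / OT 0 h 0 min; Sat reg 10 h 0 min / OT 0 h 38 min; Sun reg 10 h 0 min / OT 0 h 41 min.
Totals: regular 25 h 36 min, overtime 1 h 19 min.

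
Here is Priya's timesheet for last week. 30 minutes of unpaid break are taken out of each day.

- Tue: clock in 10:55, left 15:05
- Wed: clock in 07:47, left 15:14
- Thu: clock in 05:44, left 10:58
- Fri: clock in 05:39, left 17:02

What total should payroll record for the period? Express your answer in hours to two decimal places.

Tue: 10:55–15:05 = 4 h 10 min; less 30 min break → 3 h 40 min
Wed: 07:47–15:14 = 7 h 27 min; less 30 min break → 6 h 57 min
Thu: 05:44–10:58 = 5 h 14 min; less 30 min break → 4 h 44 min
Fri: 05:39–17:02 = 11 h 23 min; less 30 min break → 10 h 53 min
Total: 3 h 40 min + 6 h 57 min + 4 h 44 min + 10 h 53 min = 26 h 14 min.

26.23 hours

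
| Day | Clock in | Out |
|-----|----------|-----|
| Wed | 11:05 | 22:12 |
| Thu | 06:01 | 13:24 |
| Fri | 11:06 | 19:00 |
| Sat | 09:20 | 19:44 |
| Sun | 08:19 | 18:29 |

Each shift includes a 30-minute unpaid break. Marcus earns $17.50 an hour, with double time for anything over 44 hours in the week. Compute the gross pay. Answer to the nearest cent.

$786.33

Wed: 11:05–22:12 = 11 h 7 min; less 30 min break → 10 h 37 min
Thu: 06:01–13:24 = 7 h 23 min; less 30 min break → 6 h 53 min
Fri: 11:06–19:00 = 7 h 54 min; less 30 min break → 7 h 24 min
Sat: 09:20–19:44 = 10 h 24 min; less 30 min break → 9 h 54 min
Sun: 08:19–18:29 = 10 h 10 min; less 30 min break → 9 h 40 min
Total worked: 44 h 28 min = 2668 min.
Regular 44 h 0 min = 2640 min at $17.50/h; overtime 0 h 28 min = 28 min at $35.00/h.
Pay = (2640 × $17.50 + 28 × $35.00) ÷ 60 = $786.33.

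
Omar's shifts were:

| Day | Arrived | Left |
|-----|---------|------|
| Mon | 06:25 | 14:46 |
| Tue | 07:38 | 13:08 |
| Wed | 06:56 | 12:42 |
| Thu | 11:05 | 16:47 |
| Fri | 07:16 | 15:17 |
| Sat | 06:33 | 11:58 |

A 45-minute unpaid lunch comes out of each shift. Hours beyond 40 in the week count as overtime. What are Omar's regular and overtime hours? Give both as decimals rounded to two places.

Mon: 06:25–14:46 = 8 h 21 min; less 45 min break → 7 h 36 min
Tue: 07:38–13:08 = 5 h 30 min; less 45 min break → 4 h 45 min
Wed: 06:56–12:42 = 5 h 46 min; less 45 min break → 5 h 1 min
Thu: 11:05–16:47 = 5 h 42 min; less 45 min break → 4 h 57 min
Fri: 07:16–15:17 = 8 h 1 min; less 45 min break → 7 h 16 min
Sat: 06:33–11:58 = 5 h 25 min; less 45 min break → 4 h 40 min
Total worked: 34 h 15 min = 34.25 h.
Threshold 40 h → overtime 0 h 0 min, regular 34 h 15 min.

Regular 34.25 hours, overtime 0.00 hours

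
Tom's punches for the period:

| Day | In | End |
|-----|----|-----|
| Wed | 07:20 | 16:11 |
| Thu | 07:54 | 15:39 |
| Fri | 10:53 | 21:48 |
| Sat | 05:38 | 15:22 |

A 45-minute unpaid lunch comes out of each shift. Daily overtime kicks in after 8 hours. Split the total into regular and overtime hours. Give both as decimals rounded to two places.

Wed: 07:20–16:11 = 8 h 51 min; less 45 min break → 8 h 6 min
Thu: 07:54–15:39 = 7 h 45 min; less 45 min break → 7 h 0 min
Fri: 10:53–21:48 = 10 h 55 min; less 45 min break → 10 h 10 min
Sat: 05:38–15:22 = 9 h 44 min; less 45 min break → 8 h 59 min
Wed reg 8 h 0 min / OT 0 h 6 min; Thu reg 7 h 0 min / OT 0 h 0 min; Fri reg 8 h 0 min / OT 2 h 10 min; Sat reg 8 h 0 min / OT 0 h 59 min.
Totals: regular 31 h 0 min, overtime 3 h 15 min.

Regular 31.00 hours, overtime 3.25 hours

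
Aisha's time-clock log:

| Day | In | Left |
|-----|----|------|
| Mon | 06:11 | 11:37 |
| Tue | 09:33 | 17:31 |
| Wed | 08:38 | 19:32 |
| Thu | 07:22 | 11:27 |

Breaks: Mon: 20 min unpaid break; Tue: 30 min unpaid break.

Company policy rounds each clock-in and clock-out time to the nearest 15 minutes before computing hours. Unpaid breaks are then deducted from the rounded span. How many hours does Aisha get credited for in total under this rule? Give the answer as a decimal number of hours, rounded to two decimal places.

27.42 hours

Mon: in 06:11→06:15, out 11:37→11:30; 5 h 15 min − 20 min = 4 h 55 min
Tue: in 09:33→09:30, out 17:31→17:30; 8 h 0 min − 30 min = 7 h 30 min
Wed: in 08:38→08:45, out 19:32→19:30; 10 h 45 min
Thu: in 07:22→07:15, out 11:27→11:30; 4 h 15 min
Total credited: 27 h 25 min.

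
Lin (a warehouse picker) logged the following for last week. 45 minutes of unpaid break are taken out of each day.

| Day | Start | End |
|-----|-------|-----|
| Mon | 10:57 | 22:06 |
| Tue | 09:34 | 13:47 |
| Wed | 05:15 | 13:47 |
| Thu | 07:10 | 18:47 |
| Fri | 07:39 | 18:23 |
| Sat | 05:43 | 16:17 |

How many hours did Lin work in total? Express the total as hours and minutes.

Mon: 10:57–22:06 = 11 h 9 min; less 45 min break → 10 h 24 min
Tue: 09:34–13:47 = 4 h 13 min; less 45 min break → 3 h 28 min
Wed: 05:15–13:47 = 8 h 32 min; less 45 min break → 7 h 47 min
Thu: 07:10–18:47 = 11 h 37 min; less 45 min break → 10 h 52 min
Fri: 07:39–18:23 = 10 h 44 min; less 45 min break → 9 h 59 min
Sat: 05:43–16:17 = 10 h 34 min; less 45 min break → 9 h 49 min
Total: 10 h 24 min + 3 h 28 min + 7 h 47 min + 10 h 52 min + 9 h 59 min + 9 h 49 min = 52 h 19 min.

52 h 19 min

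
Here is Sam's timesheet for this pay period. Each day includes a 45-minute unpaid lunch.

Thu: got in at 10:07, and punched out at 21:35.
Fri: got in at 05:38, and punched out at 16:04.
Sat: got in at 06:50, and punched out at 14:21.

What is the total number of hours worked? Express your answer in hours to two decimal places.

Thu: 10:07–21:35 = 11 h 28 min; less 45 min break → 10 h 43 min
Fri: 05:38–16:04 = 10 h 26 min; less 45 min break → 9 h 41 min
Sat: 06:50–14:21 = 7 h 31 min; less 45 min break → 6 h 46 min
Total: 10 h 43 min + 9 h 41 min + 6 h 46 min = 27 h 10 min.

27.17 hours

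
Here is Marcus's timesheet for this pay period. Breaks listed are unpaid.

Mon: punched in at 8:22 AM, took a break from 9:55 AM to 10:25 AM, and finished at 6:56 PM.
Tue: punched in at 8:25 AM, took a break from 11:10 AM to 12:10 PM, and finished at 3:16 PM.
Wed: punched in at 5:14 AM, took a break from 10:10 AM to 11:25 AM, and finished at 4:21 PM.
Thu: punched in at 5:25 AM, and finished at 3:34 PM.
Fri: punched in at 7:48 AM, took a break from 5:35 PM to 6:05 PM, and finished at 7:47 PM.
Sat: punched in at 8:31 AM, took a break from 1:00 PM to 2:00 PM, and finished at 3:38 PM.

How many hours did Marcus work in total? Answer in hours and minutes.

Mon: 8:22 AM–6:56 PM = 10 h 34 min; less 30 min break → 10 h 4 min
Tue: 8:25 AM–3:16 PM = 6 h 51 min; less 60 min break → 5 h 51 min
Wed: 5:14 AM–4:21 PM = 11 h 7 min; less 75 min break → 9 h 52 min
Thu: 5:25 AM–3:34 PM = 10 h 9 min
Fri: 7:48 AM–7:47 PM = 11 h 59 min; less 30 min break → 11 h 29 min
Sat: 8:31 AM–3:38 PM = 7 h 7 min; less 60 min break → 6 h 7 min
Total: 10 h 4 min + 5 h 51 min + 9 h 52 min + 10 h 9 min + 11 h 29 min + 6 h 7 min = 53 h 32 min.

53 h 32 min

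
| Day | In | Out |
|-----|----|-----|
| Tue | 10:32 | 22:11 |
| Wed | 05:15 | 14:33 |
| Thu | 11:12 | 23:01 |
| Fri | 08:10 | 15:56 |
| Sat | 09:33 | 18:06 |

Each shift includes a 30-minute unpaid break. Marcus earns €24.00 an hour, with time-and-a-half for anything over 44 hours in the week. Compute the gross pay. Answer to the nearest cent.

Tue: 10:32–22:11 = 11 h 39 min; less 30 min break → 11 h 9 min
Wed: 05:15–14:33 = 9 h 18 min; less 30 min break → 8 h 48 min
Thu: 11:12–23:01 = 11 h 49 min; less 30 min break → 11 h 19 min
Fri: 08:10–15:56 = 7 h 46 min; less 30 min break → 7 h 16 min
Sat: 09:33–18:06 = 8 h 33 min; less 30 min break → 8 h 3 min
Total worked: 46 h 35 min = 2795 min.
Regular 44 h 0 min = 2640 min at €24.00/h; overtime 2 h 35 min = 155 min at €36.00/h.
Pay = (2640 × €24.00 + 155 × €36.00) ÷ 60 = €1149.00.

€1149.00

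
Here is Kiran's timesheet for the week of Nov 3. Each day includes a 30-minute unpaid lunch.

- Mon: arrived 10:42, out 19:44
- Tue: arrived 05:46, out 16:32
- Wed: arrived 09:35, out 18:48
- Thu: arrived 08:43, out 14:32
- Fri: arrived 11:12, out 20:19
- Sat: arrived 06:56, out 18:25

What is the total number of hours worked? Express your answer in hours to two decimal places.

52.43 hours

Mon: 10:42–19:44 = 9 h 2 min; less 30 min break → 8 h 32 min
Tue: 05:46–16:32 = 10 h 46 min; less 30 min break → 10 h 16 min
Wed: 09:35–18:48 = 9 h 13 min; less 30 min break → 8 h 43 min
Thu: 08:43–14:32 = 5 h 49 min; less 30 min break → 5 h 19 min
Fri: 11:12–20:19 = 9 h 7 min; less 30 min break → 8 h 37 min
Sat: 06:56–18:25 = 11 h 29 min; less 30 min break → 10 h 59 min
Total: 8 h 32 min + 10 h 16 min + 8 h 43 min + 5 h 19 min + 8 h 37 min + 10 h 59 min = 52 h 26 min.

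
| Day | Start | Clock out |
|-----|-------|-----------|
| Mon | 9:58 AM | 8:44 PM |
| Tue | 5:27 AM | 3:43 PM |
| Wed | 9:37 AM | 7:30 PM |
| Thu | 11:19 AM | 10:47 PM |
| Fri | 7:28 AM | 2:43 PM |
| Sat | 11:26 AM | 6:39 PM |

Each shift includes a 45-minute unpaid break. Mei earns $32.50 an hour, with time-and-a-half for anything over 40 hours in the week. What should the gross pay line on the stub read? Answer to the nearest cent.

$1902.06

Mon: 9:58 AM–8:44 PM = 10 h 46 min; less 45 min break → 10 h 1 min
Tue: 5:27 AM–3:43 PM = 10 h 16 min; less 45 min break → 9 h 31 min
Wed: 9:37 AM–7:30 PM = 9 h 53 min; less 45 min break → 9 h 8 min
Thu: 11:19 AM–10:47 PM = 11 h 28 min; less 45 min break → 10 h 43 min
Fri: 7:28 AM–2:43 PM = 7 h 15 min; less 45 min break → 6 h 30 min
Sat: 11:26 AM–6:39 PM = 7 h 13 min; less 45 min break → 6 h 28 min
Total worked: 52 h 21 min = 3141 min.
Regular 40 h 0 min = 2400 min at $32.50/h; overtime 12 h 21 min = 741 min at $48.75/h.
Pay = (2400 × $32.50 + 741 × $48.75) ÷ 60 = $1902.06.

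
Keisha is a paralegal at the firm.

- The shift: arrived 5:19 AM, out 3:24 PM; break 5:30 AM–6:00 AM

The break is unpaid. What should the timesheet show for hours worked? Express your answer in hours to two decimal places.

9.58 hours

The shift: 5:19 AM–3:24 PM = 10 h 5 min; less 30 min break → 9 h 35 min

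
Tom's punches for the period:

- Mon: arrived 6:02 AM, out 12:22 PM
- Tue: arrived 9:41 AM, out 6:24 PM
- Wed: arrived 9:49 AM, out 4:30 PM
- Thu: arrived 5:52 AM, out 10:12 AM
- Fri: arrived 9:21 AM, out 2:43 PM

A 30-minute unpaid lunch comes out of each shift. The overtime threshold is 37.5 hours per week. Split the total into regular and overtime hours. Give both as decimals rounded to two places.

Regular 28.93 hours, overtime 0.00 hours

Mon: 6:02 AM–12:22 PM = 6 h 20 min; less 30 min break → 5 h 50 min
Tue: 9:41 AM–6:24 PM = 8 h 43 min; less 30 min break → 8 h 13 min
Wed: 9:49 AM–4:30 PM = 6 h 41 min; less 30 min break → 6 h 11 min
Thu: 5:52 AM–10:12 AM = 4 h 20 min; less 30 min break → 3 h 50 min
Fri: 9:21 AM–2:43 PM = 5 h 22 min; less 30 min break → 4 h 52 min
Total worked: 28 h 56 min = 28.93 h.
Threshold 37.5 h → overtime 0 h 0 min, regular 28 h 56 min.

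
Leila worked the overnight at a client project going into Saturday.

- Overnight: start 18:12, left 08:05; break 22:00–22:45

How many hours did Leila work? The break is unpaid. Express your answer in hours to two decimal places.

13.13 hours

Overnight: 18:12 → midnight = 5 h 48 min; midnight → 08:05 = 8 h 5 min; span 13 h 53 min; less 45 min break → 13 h 8 min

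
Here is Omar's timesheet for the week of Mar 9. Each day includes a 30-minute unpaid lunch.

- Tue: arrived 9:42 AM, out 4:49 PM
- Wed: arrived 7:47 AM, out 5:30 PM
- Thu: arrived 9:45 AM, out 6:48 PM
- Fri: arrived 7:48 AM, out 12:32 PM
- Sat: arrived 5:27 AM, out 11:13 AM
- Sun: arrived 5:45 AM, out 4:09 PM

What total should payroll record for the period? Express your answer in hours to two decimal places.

43.78 hours

Tue: 9:42 AM–4:49 PM = 7 h 7 min; less 30 min break → 6 h 37 min
Wed: 7:47 AM–5:30 PM = 9 h 43 min; less 30 min break → 9 h 13 min
Thu: 9:45 AM–6:48 PM = 9 h 3 min; less 30 min break → 8 h 33 min
Fri: 7:48 AM–12:32 PM = 4 h 44 min; less 30 min break → 4 h 14 min
Sat: 5:27 AM–11:13 AM = 5 h 46 min; less 30 min break → 5 h 16 min
Sun: 5:45 AM–4:09 PM = 10 h 24 min; less 30 min break → 9 h 54 min
Total: 6 h 37 min + 9 h 13 min + 8 h 33 min + 4 h 14 min + 5 h 16 min + 9 h 54 min = 43 h 47 min.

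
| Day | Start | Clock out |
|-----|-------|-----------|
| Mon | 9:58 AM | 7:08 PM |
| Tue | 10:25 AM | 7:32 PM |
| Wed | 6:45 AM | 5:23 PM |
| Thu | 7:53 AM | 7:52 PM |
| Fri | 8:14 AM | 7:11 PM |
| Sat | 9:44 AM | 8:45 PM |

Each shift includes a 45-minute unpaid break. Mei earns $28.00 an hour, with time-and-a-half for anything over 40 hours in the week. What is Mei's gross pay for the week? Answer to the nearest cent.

Mon: 9:58 AM–7:08 PM = 9 h 10 min; less 45 min break → 8 h 25 min
Tue: 10:25 AM–7:32 PM = 9 h 7 min; less 45 min break → 8 h 22 min
Wed: 6:45 AM–5:23 PM = 10 h 38 min; less 45 min break → 9 h 53 min
Thu: 7:53 AM–7:52 PM = 11 h 59 min; less 45 min break → 11 h 14 min
Fri: 8:14 AM–7:11 PM = 10 h 57 min; less 45 min break → 10 h 12 min
Sat: 9:44 AM–8:45 PM = 11 h 1 min; less 45 min break → 10 h 16 min
Total worked: 58 h 22 min = 3502 min.
Regular 40 h 0 min = 2400 min at $28.00/h; overtime 18 h 22 min = 1102 min at $42.00/h.
Pay = (2400 × $28.00 + 1102 × $42.00) ÷ 60 = $1891.40.

$1891.40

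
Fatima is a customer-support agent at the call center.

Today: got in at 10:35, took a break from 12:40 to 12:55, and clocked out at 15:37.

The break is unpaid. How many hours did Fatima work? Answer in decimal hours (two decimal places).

Today: 10:35–15:37 = 5 h 2 min; less 15 min break → 4 h 47 min

4.78 hours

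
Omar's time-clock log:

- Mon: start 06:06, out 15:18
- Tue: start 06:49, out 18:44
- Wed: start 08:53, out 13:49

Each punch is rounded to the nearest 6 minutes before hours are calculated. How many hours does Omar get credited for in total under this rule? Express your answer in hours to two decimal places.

Mon: in 06:06→06:06, out 15:18→15:18; 9 h 12 min
Tue: in 06:49→06:48, out 18:44→18:42; 11 h 54 min
Wed: in 08:53→08:54, out 13:49→13:48; 4 h 54 min
Total credited: 26 h 0 min.

26.00 hours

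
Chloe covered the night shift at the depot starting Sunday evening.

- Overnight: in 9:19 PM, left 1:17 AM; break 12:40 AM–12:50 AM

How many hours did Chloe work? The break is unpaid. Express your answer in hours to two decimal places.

3.80 hours

Overnight: 9:19 PM → midnight = 2 h 41 min; midnight → 1:17 AM = 1 h 17 min; span 3 h 58 min; less 10 min break → 3 h 48 min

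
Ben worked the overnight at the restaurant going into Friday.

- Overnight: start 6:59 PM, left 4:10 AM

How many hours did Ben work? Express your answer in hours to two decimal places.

Overnight: 6:59 PM → midnight = 5 h 1 min; midnight → 4:10 AM = 4 h 10 min; span 9 h 11 min

9.18 hours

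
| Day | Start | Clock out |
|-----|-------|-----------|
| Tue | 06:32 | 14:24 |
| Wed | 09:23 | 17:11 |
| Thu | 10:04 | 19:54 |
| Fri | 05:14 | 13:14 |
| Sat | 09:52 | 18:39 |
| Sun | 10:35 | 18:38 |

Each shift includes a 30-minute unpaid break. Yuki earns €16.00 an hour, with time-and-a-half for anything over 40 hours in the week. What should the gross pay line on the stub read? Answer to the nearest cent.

Tue: 06:32–14:24 = 7 h 52 min; less 30 min break → 7 h 22 min
Wed: 09:23–17:11 = 7 h 48 min; less 30 min break → 7 h 18 min
Thu: 10:04–19:54 = 9 h 50 min; less 30 min break → 9 h 20 min
Fri: 05:14–13:14 = 8 h 0 min; less 30 min break → 7 h 30 min
Sat: 09:52–18:39 = 8 h 47 min; less 30 min break → 8 h 17 min
Sun: 10:35–18:38 = 8 h 3 min; less 30 min break → 7 h 33 min
Total worked: 47 h 20 min = 2840 min.
Regular 40 h 0 min = 2400 min at €16.00/h; overtime 7 h 20 min = 440 min at €24.00/h.
Pay = (2400 × €16.00 + 440 × €24.00) ÷ 60 = €816.00.

€816.00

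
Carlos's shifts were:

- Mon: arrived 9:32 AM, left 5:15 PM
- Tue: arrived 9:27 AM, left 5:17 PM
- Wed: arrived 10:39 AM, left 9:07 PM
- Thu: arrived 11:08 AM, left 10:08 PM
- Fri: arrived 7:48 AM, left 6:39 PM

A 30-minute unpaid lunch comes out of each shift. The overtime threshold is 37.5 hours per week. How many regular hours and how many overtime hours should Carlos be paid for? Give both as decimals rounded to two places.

Regular 37.50 hours, overtime 7.87 hours

Mon: 9:32 AM–5:15 PM = 7 h 43 min; less 30 min break → 7 h 13 min
Tue: 9:27 AM–5:17 PM = 7 h 50 min; less 30 min break → 7 h 20 min
Wed: 10:39 AM–9:07 PM = 10 h 28 min; less 30 min break → 9 h 58 min
Thu: 11:08 AM–10:08 PM = 11 h 0 min; less 30 min break → 10 h 30 min
Fri: 7:48 AM–6:39 PM = 10 h 51 min; less 30 min break → 10 h 21 min
Total worked: 45 h 22 min = 45.37 h.
Threshold 37.5 h → overtime 7 h 52 min, regular 37 h 30 min.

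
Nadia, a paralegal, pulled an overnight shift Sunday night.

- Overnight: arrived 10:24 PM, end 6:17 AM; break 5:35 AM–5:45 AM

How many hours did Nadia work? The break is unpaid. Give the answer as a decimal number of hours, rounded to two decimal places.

Overnight: 10:24 PM → midnight = 1 h 36 min; midnight → 6:17 AM = 6 h 17 min; span 7 h 53 min; less 10 min break → 7 h 43 min

7.72 hours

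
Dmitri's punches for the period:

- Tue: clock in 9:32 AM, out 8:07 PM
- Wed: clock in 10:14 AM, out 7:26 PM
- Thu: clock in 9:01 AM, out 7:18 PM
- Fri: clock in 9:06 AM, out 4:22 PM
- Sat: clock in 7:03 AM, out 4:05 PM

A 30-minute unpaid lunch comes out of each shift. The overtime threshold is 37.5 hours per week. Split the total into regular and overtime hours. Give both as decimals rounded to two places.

Regular 37.50 hours, overtime 6.37 hours

Tue: 9:32 AM–8:07 PM = 10 h 35 min; less 30 min break → 10 h 5 min
Wed: 10:14 AM–7:26 PM = 9 h 12 min; less 30 min break → 8 h 42 min
Thu: 9:01 AM–7:18 PM = 10 h 17 min; less 30 min break → 9 h 47 min
Fri: 9:06 AM–4:22 PM = 7 h 16 min; less 30 min break → 6 h 46 min
Sat: 7:03 AM–4:05 PM = 9 h 2 min; less 30 min break → 8 h 32 min
Total worked: 43 h 52 min = 43.87 h.
Threshold 37.5 h → overtime 6 h 22 min, regular 37 h 30 min.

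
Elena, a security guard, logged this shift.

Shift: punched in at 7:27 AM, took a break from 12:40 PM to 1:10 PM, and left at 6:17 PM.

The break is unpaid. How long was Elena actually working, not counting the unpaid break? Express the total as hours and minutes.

10 h 20 min

Shift: 7:27 AM–6:17 PM = 10 h 50 min; less 30 min break → 10 h 20 min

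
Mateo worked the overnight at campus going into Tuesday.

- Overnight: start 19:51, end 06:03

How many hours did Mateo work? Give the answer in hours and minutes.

Overnight: 19:51 → midnight = 4 h 9 min; midnight → 06:03 = 6 h 3 min; span 10 h 12 min

10 h 12 min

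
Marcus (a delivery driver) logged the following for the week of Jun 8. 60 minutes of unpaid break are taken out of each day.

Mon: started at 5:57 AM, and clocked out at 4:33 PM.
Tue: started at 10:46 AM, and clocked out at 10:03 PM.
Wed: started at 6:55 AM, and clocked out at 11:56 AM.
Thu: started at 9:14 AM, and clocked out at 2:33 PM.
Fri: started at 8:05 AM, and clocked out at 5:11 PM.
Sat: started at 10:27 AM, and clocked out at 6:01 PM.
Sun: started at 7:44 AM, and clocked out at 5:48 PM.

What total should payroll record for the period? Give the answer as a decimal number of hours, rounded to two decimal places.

51.95 hours

Mon: 5:57 AM–4:33 PM = 10 h 36 min; less 60 min break → 9 h 36 min
Tue: 10:46 AM–10:03 PM = 11 h 17 min; less 60 min break → 10 h 17 min
Wed: 6:55 AM–11:56 AM = 5 h 1 min; less 60 min break → 4 h 1 min
Thu: 9:14 AM–2:33 PM = 5 h 19 min; less 60 min break → 4 h 19 min
Fri: 8:05 AM–5:11 PM = 9 h 6 min; less 60 min break → 8 h 6 min
Sat: 10:27 AM–6:01 PM = 7 h 34 min; less 60 min break → 6 h 34 min
Sun: 7:44 AM–5:48 PM = 10 h 4 min; less 60 min break → 9 h 4 min
Total: 9 h 36 min + 10 h 17 min + 4 h 1 min + 4 h 19 min + 8 h 6 min + 6 h 34 min + 9 h 4 min = 51 h 57 min.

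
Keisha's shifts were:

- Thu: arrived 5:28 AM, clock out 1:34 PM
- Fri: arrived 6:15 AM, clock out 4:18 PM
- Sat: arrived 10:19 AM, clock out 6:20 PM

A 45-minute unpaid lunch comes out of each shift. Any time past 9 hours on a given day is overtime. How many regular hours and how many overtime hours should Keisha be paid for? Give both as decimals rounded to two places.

Thu: 5:28 AM–1:34 PM = 8 h 6 min; less 45 min break → 7 h 21 min
Fri: 6:15 AM–4:18 PM = 10 h 3 min; less 45 min break → 9 h 18 min
Sat: 10:19 AM–6:20 PM = 8 h 1 min; less 45 min break → 7 h 16 min
Thu reg 7 h 21 min / OT 0 h 0 min; Fri reg 9 h 0 min / OT 0 h 18 min; Sat reg 7 h 16 min / OT 0 h 0 min.
Totals: regular 23 h 37 min, overtime 0 h 18 min.

Regular 23.62 hours, overtime 0.30 hours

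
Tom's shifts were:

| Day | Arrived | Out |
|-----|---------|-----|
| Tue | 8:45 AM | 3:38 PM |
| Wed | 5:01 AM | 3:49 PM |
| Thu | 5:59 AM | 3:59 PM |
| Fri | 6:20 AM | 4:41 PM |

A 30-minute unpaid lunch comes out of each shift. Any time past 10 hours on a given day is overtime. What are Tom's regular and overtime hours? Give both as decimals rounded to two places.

Regular 35.73 hours, overtime 0.30 hours

Tue: 8:45 AM–3:38 PM = 6 h 53 min; less 30 min break → 6 h 23 min
Wed: 5:01 AM–3:49 PM = 10 h 48 min; less 30 min break → 10 h 18 min
Thu: 5:59 AM–3:59 PM = 10 h 0 min; less 30 min break → 9 h 30 min
Fri: 6:20 AM–4:41 PM = 10 h 21 min; less 30 min break → 9 h 51 min
Tue reg 6 h 23 min / OT 0 h 0 min; Wed reg 10 h 0 min / OT 0 h 18 min; Thu reg 9 h 30 min / OT 0 h 0 min; Fri reg 9 h 51 min / OT 0 h 0 min.
Totals: regular 35 h 44 min, overtime 0 h 18 min.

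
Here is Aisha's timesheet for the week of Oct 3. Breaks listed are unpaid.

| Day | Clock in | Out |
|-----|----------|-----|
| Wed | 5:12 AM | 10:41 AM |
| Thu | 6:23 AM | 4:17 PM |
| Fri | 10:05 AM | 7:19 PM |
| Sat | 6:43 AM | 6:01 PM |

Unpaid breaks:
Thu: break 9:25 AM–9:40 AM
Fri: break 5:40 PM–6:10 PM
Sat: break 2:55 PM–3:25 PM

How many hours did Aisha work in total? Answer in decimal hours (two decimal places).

Wed: 5:12 AM–10:41 AM = 5 h 29 min
Thu: 6:23 AM–4:17 PM = 9 h 54 min; less 15 min break → 9 h 39 min
Fri: 10:05 AM–7:19 PM = 9 h 14 min; less 30 min break → 8 h 44 min
Sat: 6:43 AM–6:01 PM = 11 h 18 min; less 30 min break → 10 h 48 min
Total: 5 h 29 min + 9 h 39 min + 8 h 44 min + 10 h 48 min = 34 h 40 min.

34.67 hours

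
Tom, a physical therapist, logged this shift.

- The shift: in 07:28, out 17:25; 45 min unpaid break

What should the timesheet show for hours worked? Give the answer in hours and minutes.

9 h 12 min

The shift: 07:28–17:25 = 9 h 57 min; less 45 min break → 9 h 12 min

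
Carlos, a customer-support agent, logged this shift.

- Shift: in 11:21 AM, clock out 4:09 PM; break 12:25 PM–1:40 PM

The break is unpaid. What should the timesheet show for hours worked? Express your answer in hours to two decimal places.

3.55 hours

Shift: 11:21 AM–4:09 PM = 4 h 48 min; less 75 min break → 3 h 33 min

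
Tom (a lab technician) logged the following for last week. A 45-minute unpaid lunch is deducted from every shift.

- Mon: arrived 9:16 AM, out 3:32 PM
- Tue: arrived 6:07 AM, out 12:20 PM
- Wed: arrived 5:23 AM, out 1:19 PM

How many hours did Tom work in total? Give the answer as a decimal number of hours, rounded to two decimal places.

Mon: 9:16 AM–3:32 PM = 6 h 16 min; less 45 min break → 5 h 31 min
Tue: 6:07 AM–12:20 PM = 6 h 13 min; less 45 min break → 5 h 28 min
Wed: 5:23 AM–1:19 PM = 7 h 56 min; less 45 min break → 7 h 11 min
Total: 5 h 31 min + 5 h 28 min + 7 h 11 min = 18 h 10 min.

18.17 hours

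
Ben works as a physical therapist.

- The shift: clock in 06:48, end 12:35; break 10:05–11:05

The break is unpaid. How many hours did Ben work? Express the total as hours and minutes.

4 h 47 min

The shift: 06:48–12:35 = 5 h 47 min; less 60 min break → 4 h 47 min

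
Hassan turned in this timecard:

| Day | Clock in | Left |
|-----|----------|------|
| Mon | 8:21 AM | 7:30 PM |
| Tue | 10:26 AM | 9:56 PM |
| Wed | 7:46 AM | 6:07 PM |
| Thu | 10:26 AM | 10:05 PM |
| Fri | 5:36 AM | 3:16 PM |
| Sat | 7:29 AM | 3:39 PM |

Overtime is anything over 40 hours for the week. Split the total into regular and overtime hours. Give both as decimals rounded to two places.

Regular 40.00 hours, overtime 22.48 hours

Mon: 8:21 AM–7:30 PM = 11 h 9 min
Tue: 10:26 AM–9:56 PM = 11 h 30 min
Wed: 7:46 AM–6:07 PM = 10 h 21 min
Thu: 10:26 AM–10:05 PM = 11 h 39 min
Fri: 5:36 AM–3:16 PM = 9 h 40 min
Sat: 7:29 AM–3:39 PM = 8 h 10 min
Total worked: 62 h 29 min = 62.48 h.
Threshold 40 h → overtime 22 h 29 min, regular 40 h 0 min.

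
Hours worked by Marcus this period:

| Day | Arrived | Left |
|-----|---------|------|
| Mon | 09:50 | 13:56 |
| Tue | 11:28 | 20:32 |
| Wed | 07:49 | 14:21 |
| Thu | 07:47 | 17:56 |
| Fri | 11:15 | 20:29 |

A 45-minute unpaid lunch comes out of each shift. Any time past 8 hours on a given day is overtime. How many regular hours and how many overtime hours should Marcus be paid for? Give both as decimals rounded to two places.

Mon: 09:50–13:56 = 4 h 6 min; less 45 min break → 3 h 21 min
Tue: 11:28–20:32 = 9 h 4 min; less 45 min break → 8 h 19 min
Wed: 07:49–14:21 = 6 h 32 min; less 45 min break → 5 h 47 min
Thu: 07:47–17:56 = 10 h 9 min; less 45 min break → 9 h 24 min
Fri: 11:15–20:29 = 9 h 14 min; less 45 min break → 8 h 29 min
Mon reg 3 h 21 min / OT 0 h 0 min; Tue reg 8 h 0 min / OT 0 h 19 min; Wed reg 5 h 47 min / OT 0 h 0 min; Thu reg 8 h 0 min / OT 1 h 24 min; Fri reg 8 h 0 min / OT 0 h 29 min.
Totals: regular 33 h 8 min, overtime 2 h 12 min.

Regular 33.13 hours, overtime 2.20 hours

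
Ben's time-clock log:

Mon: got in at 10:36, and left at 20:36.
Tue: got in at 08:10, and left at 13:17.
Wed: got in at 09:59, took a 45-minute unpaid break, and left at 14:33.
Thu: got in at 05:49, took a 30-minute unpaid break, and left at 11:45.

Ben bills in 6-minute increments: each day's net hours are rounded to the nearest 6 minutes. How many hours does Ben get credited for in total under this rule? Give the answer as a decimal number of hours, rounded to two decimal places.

Mon: 10:36–20:36 = 10 h 0 min → rounds to 10 h 0 min
Tue: 08:10–13:17 = 5 h 7 min → rounds to 5 h 6 min
Wed: 09:59–14:33 = 4 h 34 min − 45 min = 3 h 49 min → rounds to 3 h 48 min
Thu: 05:49–11:45 = 5 h 56 min − 30 min = 5 h 26 min → rounds to 5 h 24 min
Total credited: 24 h 18 min.

24.30 hours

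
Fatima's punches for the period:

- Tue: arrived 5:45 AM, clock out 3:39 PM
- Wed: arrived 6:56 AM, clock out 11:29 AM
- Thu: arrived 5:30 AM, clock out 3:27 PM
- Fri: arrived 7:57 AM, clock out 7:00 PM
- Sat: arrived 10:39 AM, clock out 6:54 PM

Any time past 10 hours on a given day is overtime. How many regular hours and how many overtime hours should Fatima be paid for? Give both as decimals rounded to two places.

Regular 42.65 hours, overtime 1.05 hours

Tue: 5:45 AM–3:39 PM = 9 h 54 min
Wed: 6:56 AM–11:29 AM = 4 h 33 min
Thu: 5:30 AM–3:27 PM = 9 h 57 min
Fri: 7:57 AM–7:00 PM = 11 h 3 min
Sat: 10:39 AM–6:54 PM = 8 h 15 min
Tue reg 9 h 54 min / OT 0 h 0 min; Wed reg 4 h 33 min / OT 0 h 0 min; Thu reg 9 h 57 min / OT 0 h 0 min; Fri reg 10 h 0 min / OT 1 h 3 min; Sat reg 8 h 15 min / OT 0 h 0 min.
Totals: regular 42 h 39 min, overtime 1 h 3 min.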